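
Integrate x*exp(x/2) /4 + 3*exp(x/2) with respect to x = (x + 10)*exp(x/2)/2 + C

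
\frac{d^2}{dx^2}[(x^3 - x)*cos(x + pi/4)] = -x^3*cos(x + pi/4) - 6*x^2*sin(x + pi/4) + 7*x*cos(x + pi/4) + 2*sin(x + pi/4)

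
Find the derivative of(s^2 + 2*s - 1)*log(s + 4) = (2*s^2*log(s + 4) + s^2 + 10*s*log(s + 4) + 2*s + 8*log(s + 4) - 1)/(s + 4)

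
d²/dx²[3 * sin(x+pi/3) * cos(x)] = -6*sin(2*x + pi/3)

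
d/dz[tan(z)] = cos(z)^(-2)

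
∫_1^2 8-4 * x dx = 2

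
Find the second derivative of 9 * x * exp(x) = 9*x*exp(x) + 18*exp(x)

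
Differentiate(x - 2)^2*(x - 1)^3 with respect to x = 5*x^4 - 28*x^3 + 57*x^2 - 50*x + 16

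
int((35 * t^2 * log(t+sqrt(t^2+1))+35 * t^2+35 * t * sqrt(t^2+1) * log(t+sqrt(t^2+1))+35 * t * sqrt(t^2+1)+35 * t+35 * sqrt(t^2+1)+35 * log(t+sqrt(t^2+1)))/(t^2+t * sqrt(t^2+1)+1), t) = 35*(t + 1)*log(t + sqrt(t^2 + 1)) + C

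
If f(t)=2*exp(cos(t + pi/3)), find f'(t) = -2*exp(cos(t + pi/3))*sin(t + pi/3)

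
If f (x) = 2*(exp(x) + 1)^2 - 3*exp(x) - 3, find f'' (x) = 8*exp(2*x) + exp(x)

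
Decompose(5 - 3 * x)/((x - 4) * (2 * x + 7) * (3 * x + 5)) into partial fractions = -90/(187*(3*x + 5)) + 62/(165*(2*x + 7)) - 7/(255*(x - 4))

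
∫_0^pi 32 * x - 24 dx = -9 + (3 - 4*pi)^2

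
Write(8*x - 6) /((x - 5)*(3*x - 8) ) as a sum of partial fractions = -46/(7*(3*x - 8)) + 34/(7*(x - 5))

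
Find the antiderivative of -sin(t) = cos(t) + C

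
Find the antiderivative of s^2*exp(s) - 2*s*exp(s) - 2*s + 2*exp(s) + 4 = ((s - 2)^2 + 2)*(exp(s) - 1) + C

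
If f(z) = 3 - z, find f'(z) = -1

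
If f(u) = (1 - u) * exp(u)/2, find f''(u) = -u*exp(u)/2 - exp(u)/2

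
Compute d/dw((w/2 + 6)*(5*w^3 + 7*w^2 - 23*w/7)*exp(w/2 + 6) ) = 5*w^4*exp(w/2 + 6)/4 + 107*w^3*exp(w/2 + 6)/4 + 3379*w^2*exp(w/2 + 6)/28 + 496*w*exp(w/2 + 6)/7 - 138*exp(w/2 + 6)/7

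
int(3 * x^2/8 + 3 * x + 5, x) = x^3/8 + 3*x^2/2 + 5*x + C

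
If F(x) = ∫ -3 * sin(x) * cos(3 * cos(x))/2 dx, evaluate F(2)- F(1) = -sin(3*cos(1))/2 + sin(3*cos(2))/2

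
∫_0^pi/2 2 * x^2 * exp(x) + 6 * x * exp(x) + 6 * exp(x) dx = -4 + 2*(pi/2 + 2 + pi^2/4)*exp(pi/2)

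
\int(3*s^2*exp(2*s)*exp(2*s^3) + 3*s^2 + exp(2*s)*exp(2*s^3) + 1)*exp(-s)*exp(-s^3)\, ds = -exp(-s^3 - s) + exp(s^3 + s) + C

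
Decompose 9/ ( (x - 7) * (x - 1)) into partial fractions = -3/(2*(x - 1)) + 3/(2*(x - 7))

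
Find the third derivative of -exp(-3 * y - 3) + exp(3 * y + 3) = (27*exp(6*y + 6) + 27)*exp(-3*y - 3)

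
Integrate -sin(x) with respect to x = cos(x) + C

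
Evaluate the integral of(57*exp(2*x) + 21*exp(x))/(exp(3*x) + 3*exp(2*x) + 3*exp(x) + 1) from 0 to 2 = -15 + 18*exp(4)/(1 + exp(2))^2 + 21*exp(2)/(1 + exp(2))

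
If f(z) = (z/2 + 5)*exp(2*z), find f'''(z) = 4*z*exp(2*z) + 46*exp(2*z)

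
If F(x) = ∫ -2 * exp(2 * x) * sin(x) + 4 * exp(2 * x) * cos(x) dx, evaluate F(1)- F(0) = -2 + 2*exp(2)*cos(1)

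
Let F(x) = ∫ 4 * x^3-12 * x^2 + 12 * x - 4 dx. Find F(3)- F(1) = 16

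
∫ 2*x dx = x^2 + C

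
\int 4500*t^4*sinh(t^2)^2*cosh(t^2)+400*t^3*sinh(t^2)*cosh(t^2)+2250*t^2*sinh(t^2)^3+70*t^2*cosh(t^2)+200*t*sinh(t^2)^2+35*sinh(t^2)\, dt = 5*t*(150*t^2*sinh(t^2)^2 + 20*t*sinh(t^2) + 7)*sinh(t^2) + C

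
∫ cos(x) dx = sin(x) + C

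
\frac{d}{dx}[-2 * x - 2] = -2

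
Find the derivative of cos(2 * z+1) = -2*sin(2*z + 1)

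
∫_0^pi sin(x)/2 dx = 1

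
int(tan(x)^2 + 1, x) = tan(x) + C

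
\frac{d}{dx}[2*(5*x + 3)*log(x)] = (10*x*log(x) + 10*x + 6)/x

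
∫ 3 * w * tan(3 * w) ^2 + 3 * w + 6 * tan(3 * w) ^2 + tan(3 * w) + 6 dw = (w + 2)*tan(3*w) + C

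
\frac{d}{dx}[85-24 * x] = -24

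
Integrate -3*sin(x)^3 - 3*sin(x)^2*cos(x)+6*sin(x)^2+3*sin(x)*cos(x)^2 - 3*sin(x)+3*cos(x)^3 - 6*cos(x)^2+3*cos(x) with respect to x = (sqrt(2)*sin(x + pi/4) - 1)^3 + C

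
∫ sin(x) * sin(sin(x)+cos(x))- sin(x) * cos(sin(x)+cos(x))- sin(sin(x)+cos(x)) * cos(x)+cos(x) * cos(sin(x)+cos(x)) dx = sqrt(2)*sin(sqrt(2)*sin(x + pi/4) + pi/4) + C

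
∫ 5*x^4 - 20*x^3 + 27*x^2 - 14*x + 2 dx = x^5 - 5*x^4 + 9*x^3 - 7*x^2 + 2*x + C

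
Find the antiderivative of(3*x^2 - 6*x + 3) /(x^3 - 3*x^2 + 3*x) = log((x - 1)^3 + 1) + C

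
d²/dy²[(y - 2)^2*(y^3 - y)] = 20*y^3 - 48*y^2 + 18*y + 8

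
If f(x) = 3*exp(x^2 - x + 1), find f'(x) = 6*x*exp(x^2 - x + 1) - 3*exp(x^2 - x + 1)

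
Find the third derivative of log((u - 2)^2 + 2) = (4*u^3 - 24*u^2 + 24*u + 16)/(u^6 - 12*u^5 + 66*u^4 - 208*u^3 + 396*u^2 - 432*u + 216)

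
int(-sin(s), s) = cos(s) + C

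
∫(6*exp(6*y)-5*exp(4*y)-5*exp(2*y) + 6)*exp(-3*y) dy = 16*sinh(y)^3 + 2*sinh(y) + C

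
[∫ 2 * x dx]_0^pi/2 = pi^2/4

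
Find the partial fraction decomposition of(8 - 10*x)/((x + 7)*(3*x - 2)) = 4/(23*(3*x - 2)) - 78/(23*(x + 7))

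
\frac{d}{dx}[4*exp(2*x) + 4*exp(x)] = 8*exp(2*x) + 4*exp(x)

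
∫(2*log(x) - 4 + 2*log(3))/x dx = (log(3*x) - 2)^2 + C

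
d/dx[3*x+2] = 3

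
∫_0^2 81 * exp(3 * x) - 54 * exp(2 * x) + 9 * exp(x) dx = -8 + (-1 + 3*exp(2))^3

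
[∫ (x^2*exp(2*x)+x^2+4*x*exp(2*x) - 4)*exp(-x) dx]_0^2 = -6*exp(-2) + 6*exp(2)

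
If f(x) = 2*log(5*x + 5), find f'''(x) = 4/(x^3 + 3*x^2 + 3*x + 1)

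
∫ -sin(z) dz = cos(z) + C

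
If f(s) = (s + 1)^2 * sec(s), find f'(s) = (s^2*sin(s)/cos(s) + 2*s*sin(s)/cos(s) + 2*s + sin(s)/cos(s) + 2)/cos(s)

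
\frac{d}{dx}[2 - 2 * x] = -2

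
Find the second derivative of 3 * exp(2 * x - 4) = 12*exp(2*x - 4)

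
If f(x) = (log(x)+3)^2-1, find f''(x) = (-2*log(x) - 4)/x^2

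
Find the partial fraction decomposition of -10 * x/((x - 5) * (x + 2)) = -20/(7*(x + 2)) - 50/(7*(x - 5))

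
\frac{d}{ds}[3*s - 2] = 3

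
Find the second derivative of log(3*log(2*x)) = (-log(x) - 1 - log(2))/(x^2*log(x)^2 + 2*x^2*log(2)*log(x) + x^2*log(2)^2)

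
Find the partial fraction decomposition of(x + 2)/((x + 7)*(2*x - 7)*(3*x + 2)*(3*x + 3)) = -12/(475*(3*x + 2)) + 44/(14175*(2*x - 7)) + 5/(7182*(x + 7)) + 1/(162*(x + 1))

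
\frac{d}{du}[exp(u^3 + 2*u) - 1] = 3*u^2*exp(u^3 + 2*u) + 2*exp(u^3 + 2*u)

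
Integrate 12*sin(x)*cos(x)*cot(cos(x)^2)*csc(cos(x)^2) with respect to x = 6*csc(cos(x)^2) + C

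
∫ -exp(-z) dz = exp(-z) + C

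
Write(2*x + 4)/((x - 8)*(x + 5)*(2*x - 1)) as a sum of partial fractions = -4/(33*(2*x - 1)) - 6/(143*(x + 5)) + 4/(39*(x - 8))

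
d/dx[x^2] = 2*x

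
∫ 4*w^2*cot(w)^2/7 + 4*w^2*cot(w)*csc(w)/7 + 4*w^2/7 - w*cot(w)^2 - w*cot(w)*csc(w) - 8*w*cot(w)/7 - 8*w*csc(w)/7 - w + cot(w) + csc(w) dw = -w*(4*w - 7)*(cot(w) + csc(w))/7 + C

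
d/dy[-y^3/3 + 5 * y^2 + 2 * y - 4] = -y^2 + 10*y + 2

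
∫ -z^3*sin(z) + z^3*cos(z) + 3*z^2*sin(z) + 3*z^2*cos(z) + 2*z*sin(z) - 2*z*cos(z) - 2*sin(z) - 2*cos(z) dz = sqrt(2)*z*(z^2 - 2)*sin(z + pi/4) + C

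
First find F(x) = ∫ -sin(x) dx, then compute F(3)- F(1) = cos(3) - cos(1)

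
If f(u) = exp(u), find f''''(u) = exp(u)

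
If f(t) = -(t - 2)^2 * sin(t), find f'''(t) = t^2*cos(t) + 6*t*sin(t) - 4*t*cos(t) - 12*sin(t) - 2*cos(t)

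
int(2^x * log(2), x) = 2^x + C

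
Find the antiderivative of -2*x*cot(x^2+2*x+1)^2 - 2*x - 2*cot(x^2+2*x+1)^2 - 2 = cot((x + 1)^2) + C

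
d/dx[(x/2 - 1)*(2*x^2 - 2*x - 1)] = 3*x^2 - 6*x + 3/2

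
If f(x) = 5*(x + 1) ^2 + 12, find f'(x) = 10*x + 10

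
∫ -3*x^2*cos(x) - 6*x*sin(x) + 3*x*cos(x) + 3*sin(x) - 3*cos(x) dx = 3*(-x^2 + x - 1)*sin(x) + C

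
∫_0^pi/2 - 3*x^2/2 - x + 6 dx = (pi/4 + 2)*(-pi^2/4 + 3*pi/2)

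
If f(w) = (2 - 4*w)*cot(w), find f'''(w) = 24*w*cot(w)^4 + 32*w*cot(w)^2 + 8*w - 12*cot(w)^4 - 24*cot(w)^3 - 16*cot(w)^2 - 24*cot(w) - 4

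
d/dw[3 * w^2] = 6*w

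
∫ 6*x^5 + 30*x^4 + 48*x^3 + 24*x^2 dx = x^6 + 6*x^5 + 12*x^4 + 8*x^3 + C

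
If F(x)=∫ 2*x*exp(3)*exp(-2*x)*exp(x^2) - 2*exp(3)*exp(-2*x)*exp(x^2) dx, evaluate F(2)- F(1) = -exp(2) + exp(3)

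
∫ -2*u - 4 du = -u^2 - 4*u + C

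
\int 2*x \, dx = x^2 + C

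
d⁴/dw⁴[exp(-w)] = exp(-w)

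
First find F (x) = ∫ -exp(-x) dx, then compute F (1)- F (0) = -1 + exp(-1)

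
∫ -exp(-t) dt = exp(-t) + C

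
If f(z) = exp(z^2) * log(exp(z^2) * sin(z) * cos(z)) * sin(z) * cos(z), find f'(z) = (z*log(exp(z^2)*sin(2*z)/2)*sin(2*z) + z*sin(2*z) + log(exp(z^2)*sin(2*z)/2)*cos(2*z) + cos(2*z))*exp(z^2)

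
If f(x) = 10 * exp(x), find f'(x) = 10*exp(x)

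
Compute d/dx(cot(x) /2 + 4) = -1/(2*sin(x)^2)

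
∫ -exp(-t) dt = exp(-t) + C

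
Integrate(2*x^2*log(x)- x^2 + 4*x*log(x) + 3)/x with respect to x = ((x + 2)^2 - 1)*(log(x) - 1) + C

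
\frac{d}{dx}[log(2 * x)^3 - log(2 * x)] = (3*log(x)^2 + 6*log(2)*log(x) - 1 + 3*log(2)^2)/x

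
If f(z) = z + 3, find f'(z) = 1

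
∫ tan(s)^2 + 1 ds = tan(s) + C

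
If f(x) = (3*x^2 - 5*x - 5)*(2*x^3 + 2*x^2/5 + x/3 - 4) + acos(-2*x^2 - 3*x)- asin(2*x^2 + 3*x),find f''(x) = 120*x^3 - 528*x^2/5 - 66*x - 94/3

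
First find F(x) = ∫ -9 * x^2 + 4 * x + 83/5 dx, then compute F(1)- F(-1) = 136/5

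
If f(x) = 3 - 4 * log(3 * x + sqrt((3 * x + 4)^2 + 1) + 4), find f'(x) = (-36*x - 12*sqrt(9*x^2 + 24*x + 17) - 48)/(9*x^2 + 3*x*sqrt(9*x^2 + 24*x + 17) + 24*x + 4*sqrt(9*x^2 + 24*x + 17) + 17)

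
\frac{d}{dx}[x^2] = 2*x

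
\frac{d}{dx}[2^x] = 2^x*log(2)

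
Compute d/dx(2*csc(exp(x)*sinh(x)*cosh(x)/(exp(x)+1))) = -2*(exp(x)*cosh(2*x) + sinh(2*x)/2 + cosh(2*x))*exp(x)*cos(exp(x)*sinh(x)*cosh(x)/(exp(x) + 1))/((exp(2*x) + 2*exp(x) + 1)*sin(exp(x)*sinh(x)*cosh(x)/(exp(x) + 1))^2)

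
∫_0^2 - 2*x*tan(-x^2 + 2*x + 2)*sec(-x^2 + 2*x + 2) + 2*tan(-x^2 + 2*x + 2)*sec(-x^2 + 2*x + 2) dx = 0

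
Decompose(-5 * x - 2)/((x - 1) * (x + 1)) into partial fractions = -3/(2*(x + 1)) - 7/(2*(x - 1))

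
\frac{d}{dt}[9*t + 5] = 9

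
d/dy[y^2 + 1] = 2*y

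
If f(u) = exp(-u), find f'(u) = -exp(-u)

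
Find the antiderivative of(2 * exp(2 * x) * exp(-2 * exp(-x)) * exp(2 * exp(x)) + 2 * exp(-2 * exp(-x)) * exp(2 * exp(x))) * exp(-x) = exp(4*sinh(x)) + C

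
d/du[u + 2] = 1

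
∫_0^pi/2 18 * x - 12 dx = -4 + (-2 + 3*pi/2)^2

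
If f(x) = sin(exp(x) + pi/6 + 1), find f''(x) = (-exp(x)*sin(exp(x) + pi/6 + 1) + cos(exp(x) + pi/6 + 1))*exp(x)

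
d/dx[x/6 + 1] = 1/6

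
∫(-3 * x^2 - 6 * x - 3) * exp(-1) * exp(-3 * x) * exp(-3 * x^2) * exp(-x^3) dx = exp(-(x + 1)^3) + C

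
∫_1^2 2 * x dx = 3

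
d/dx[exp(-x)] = -exp(-x)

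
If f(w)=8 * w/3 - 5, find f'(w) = 8/3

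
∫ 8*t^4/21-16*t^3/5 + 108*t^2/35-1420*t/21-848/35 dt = 8*t^5/105 - 4*t^4/5 + 36*t^3/35 - 710*t^2/21 - 848*t/35 + C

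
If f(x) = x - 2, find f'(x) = 1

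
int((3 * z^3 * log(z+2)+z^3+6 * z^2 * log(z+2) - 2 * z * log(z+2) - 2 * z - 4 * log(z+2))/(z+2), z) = z*(z^2 - 2)*log(z + 2) + C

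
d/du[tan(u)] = cos(u)^(-2)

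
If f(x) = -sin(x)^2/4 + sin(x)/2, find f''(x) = sin(x)^2 - sin(x)/2 - 1/2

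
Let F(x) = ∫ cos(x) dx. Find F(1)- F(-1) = 2*sin(1)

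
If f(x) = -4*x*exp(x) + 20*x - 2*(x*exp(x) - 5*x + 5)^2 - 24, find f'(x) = -4*x^2*exp(2*x) + 20*x^2*exp(x) - 4*x*exp(2*x) + 16*x*exp(x) - 100*x - 24*exp(x) + 120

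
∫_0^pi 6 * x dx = 3*pi^2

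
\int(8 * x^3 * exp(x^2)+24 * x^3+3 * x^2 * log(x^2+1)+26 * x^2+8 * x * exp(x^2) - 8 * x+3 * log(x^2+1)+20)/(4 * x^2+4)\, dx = 3*x^2 + 5*x + (3*x - 16)*log(x^2 + 1)/4 + exp(x^2) + C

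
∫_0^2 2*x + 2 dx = 8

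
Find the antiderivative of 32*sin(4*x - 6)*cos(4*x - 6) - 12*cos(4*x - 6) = (4*sin(4*x - 6) - 3)*sin(4*x - 6) + C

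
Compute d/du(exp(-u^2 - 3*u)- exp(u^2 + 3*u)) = (-2*u*exp(2*u^2 + 6*u) - 2*u - 3*exp(2*u^2 + 6*u) - 3)*exp(-u^2 - 3*u)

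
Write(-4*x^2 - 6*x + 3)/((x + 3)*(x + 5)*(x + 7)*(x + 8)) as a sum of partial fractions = 41/(3*(x + 8)) - 151/(8*(x + 7)) + 67/(12*(x + 5)) - 3/(8*(x + 3))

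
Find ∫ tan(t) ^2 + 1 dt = tan(t) + C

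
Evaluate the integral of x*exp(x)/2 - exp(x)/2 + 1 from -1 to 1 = -E/2 + 3*exp(-1)/2 + 2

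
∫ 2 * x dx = x^2 + C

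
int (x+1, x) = x^2/2 + x + C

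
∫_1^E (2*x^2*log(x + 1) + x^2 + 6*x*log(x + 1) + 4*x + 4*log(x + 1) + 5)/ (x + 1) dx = -10*log(2) + (1 + (2 + E)^2)*log(1 + E)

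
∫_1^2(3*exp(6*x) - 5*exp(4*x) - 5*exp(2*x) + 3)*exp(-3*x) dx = -2*exp(2) - (E - exp(-1))^3 - 2*exp(-1) + 2*exp(-2) + 2*E + (-exp(-2) + exp(2))^3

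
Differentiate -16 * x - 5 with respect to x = -16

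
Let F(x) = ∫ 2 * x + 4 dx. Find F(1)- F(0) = 5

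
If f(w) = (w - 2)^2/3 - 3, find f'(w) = 2*w/3 - 4/3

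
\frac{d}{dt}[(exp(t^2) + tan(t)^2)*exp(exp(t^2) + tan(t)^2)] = 2*(t*exp(2*t^2) + t*exp(t^2)/cos(t)^2 + exp(t^2)*sin(t)/cos(t)^3 + 2*sin(t)/cos(t)^3 + tan(t)^5 - tan(t))*exp(-1 + cos(t)^(-2))*exp(exp(t^2))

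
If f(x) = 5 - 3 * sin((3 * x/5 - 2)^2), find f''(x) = 972*x^2*sin(9*x^2/25 - 12*x/5 + 4)/625 - 1296*x*sin(9*x^2/25 - 12*x/5 + 4)/125 + 432*sin(9*x^2/25 - 12*x/5 + 4)/25 - 54*cos(9*x^2/25 - 12*x/5 + 4)/25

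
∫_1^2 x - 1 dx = 1/2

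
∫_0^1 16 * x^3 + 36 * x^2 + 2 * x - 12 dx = 5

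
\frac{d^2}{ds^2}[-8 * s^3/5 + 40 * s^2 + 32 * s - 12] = 80 - 48*s/5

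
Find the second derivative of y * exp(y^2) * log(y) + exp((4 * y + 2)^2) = (4*y^4*exp(y^2)*log(y) + 1024*y^3*exp(16*y^2 + 16*y + 4) + 6*y^2*exp(y^2)*log(y) + 4*y^2*exp(y^2) + 1024*y^2*exp(16*y^2 + 16*y + 4) + 288*y*exp(16*y^2 + 16*y + 4) + exp(y^2))/y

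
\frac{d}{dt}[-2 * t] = -2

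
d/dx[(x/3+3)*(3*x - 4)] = 2*x + 23/3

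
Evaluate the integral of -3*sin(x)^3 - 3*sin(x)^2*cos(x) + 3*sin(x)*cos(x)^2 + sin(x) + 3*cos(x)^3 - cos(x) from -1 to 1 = 2*sin(2)*cos(1)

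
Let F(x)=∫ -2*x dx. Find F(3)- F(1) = -8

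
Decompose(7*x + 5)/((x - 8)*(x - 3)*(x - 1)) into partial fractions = 6/(7*(x - 1)) - 13/(5*(x - 3)) + 61/(35*(x - 8))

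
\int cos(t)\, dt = sin(t) + C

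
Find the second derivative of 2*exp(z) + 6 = 2*exp(z)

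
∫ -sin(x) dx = cos(x) + C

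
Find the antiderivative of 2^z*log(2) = 2^z + C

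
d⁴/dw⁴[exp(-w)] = exp(-w)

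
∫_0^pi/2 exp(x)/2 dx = -1/2 + exp(pi/2)/2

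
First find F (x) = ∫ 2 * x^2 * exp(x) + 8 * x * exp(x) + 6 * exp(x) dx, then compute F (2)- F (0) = -2 + 18*exp(2)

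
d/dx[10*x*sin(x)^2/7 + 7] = 10*x*sin(2*x)/7 + 10*sin(x)^2/7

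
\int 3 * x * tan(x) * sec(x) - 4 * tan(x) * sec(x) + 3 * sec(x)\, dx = (3*x - 4)*sec(x) + C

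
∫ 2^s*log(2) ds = 2^s + C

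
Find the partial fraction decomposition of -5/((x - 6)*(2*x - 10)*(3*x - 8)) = -9/(28*(3*x - 8)) + 5/(14*(x - 5)) - 1/(4*(x - 6))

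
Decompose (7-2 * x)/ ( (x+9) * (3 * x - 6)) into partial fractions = -25/(33*(x + 9)) + 1/(11*(x - 2))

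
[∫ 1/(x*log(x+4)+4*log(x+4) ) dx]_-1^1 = -log(log(3)) + log(log(5))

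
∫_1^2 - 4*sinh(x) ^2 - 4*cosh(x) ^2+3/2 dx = -2*sinh(4) + 3/2 + 2*sinh(2)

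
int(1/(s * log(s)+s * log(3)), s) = log(2*log(3*s)) + C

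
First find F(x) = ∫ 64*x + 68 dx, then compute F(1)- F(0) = 100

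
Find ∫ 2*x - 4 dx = x^2 - 4*x + C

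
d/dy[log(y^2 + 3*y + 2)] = (2*y + 3)/(y^2 + 3*y + 2)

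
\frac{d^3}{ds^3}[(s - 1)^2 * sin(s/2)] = -s^2*cos(s/2)/8 - 3*s*sin(s/2)/2 + s*cos(s/2)/4 + 3*sin(s/2)/2 + 23*cos(s/2)/8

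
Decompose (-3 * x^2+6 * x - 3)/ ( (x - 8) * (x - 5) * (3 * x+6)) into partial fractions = -9/(70*(x + 2)) + 16/(21*(x - 5)) - 49/(30*(x - 8))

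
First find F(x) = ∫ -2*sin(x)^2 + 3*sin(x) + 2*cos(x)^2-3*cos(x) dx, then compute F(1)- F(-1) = -6*sin(1) + 2*sin(2)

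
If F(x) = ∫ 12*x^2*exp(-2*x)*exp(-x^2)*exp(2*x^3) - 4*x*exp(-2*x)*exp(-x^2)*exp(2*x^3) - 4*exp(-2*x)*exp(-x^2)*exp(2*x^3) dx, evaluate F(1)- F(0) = -2 + 2*exp(-1)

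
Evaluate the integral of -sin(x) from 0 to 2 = -1 + cos(2)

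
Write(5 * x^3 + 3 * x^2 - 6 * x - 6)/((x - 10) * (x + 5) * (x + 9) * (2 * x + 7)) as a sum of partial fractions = 1301/(891*(2*x + 7)) + 1677/(418*(x + 9)) - 263/(90*(x + 5)) + 5234/(7695*(x - 10))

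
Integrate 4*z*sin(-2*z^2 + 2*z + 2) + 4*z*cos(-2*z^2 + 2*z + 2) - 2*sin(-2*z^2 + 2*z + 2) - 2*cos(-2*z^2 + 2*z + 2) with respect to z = -sin(2*(-z^2 + z + 1)) + cos(2*(-z^2 + z + 1)) + C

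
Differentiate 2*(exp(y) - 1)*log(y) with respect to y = (2*y*exp(y)*log(y) + 2*exp(y) - 2)/y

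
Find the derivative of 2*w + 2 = 2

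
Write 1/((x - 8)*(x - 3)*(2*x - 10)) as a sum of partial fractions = 1/(20*(x - 3)) - 1/(12*(x - 5)) + 1/(30*(x - 8))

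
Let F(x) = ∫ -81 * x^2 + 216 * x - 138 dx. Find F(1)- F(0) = -57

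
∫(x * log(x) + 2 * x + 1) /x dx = (x + 1)*(log(x) + 1) + C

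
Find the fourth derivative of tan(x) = 24*tan(x)^5 + 40*tan(x)^3 + 16*tan(x)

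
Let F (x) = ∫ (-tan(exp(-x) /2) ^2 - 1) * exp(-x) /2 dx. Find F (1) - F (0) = -tan(1/2) + tan(exp(-1)/2)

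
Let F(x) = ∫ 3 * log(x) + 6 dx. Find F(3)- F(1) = 6 + 9*log(3)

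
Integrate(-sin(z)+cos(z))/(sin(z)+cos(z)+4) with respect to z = log(sin(z) + cos(z) + 4) + C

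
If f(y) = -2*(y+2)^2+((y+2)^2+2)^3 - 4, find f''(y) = 30*y^4 + 240*y^3 + 792*y^2 + 1248*y + 788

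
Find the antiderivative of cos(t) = sin(t) + C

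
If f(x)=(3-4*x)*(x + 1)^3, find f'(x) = -16*x^3 - 27*x^2 - 6*x + 5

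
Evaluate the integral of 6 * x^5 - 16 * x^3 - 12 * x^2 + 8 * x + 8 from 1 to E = -9 + (-2*E - 2 + exp(3))^2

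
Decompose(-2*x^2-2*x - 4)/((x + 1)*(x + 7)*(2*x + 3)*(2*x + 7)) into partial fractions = -43/(70*(2*x + 7)) + 1/(2*(2*x + 3)) + 4/(21*(x + 7)) - 2/(15*(x + 1))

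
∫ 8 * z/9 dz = 4*z^2/9 + C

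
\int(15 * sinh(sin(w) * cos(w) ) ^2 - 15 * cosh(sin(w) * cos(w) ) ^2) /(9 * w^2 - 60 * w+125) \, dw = acot(3*w/5 - 2) + C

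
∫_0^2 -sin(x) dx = -1 + cos(2)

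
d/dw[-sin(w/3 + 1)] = -cos(w/3 + 1)/3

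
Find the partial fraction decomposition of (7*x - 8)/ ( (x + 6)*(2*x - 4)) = 25/(8*(x + 6)) + 3/(8*(x - 2))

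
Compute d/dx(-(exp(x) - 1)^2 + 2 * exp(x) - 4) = -2*exp(2*x) + 4*exp(x)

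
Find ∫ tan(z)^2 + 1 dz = tan(z) + C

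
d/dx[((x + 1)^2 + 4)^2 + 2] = 4*x^3 + 12*x^2 + 28*x + 20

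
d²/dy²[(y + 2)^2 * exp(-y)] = (y^2 - 2)*exp(-y)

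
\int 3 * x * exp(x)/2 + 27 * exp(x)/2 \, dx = 3*(x + 8)*exp(x)/2 + C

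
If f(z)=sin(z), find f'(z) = cos(z)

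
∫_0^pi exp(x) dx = -1 + exp(pi)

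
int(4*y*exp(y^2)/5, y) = 2*exp(y^2)/5 + C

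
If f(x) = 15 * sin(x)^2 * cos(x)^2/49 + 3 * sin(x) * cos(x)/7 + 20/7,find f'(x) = 15*sin(4*x)/98 + 3*cos(2*x)/7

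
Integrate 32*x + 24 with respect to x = 16*x^2 + 24*x + C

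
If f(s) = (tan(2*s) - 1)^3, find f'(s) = 6*(tan(2*s) - 1)^2/cos(2*s)^2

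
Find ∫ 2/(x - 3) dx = 2*log(x - 3) + C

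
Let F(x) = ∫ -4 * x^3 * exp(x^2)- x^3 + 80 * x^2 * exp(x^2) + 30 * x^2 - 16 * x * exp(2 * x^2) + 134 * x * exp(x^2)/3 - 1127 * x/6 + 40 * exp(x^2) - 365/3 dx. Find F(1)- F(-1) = -4*(-31/4 + E)^2 - 10/3 + 4*(9/4 + E)^2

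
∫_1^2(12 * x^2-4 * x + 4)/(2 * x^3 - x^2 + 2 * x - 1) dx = -2*log(2) + 2*log(15)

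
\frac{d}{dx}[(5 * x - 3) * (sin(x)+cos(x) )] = -5*x*sin(x) + 5*x*cos(x) + 8*sin(x) + 2*cos(x)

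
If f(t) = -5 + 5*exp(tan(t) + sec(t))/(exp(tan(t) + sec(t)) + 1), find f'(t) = 5*(sin(t) + 1)*exp(1/cos(t))*exp(tan(t))/((exp(1/cos(t))*exp(tan(t)) + 1)^2*cos(t)^2)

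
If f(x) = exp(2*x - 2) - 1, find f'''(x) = 8*exp(2*x - 2)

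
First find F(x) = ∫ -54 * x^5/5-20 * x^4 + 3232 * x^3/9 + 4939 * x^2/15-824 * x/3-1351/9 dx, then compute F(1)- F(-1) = -3992/45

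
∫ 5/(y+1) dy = 5*log(y + 1) + C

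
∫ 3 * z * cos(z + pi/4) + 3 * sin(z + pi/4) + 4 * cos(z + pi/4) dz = (3*z + 4)*sin(z + pi/4) + C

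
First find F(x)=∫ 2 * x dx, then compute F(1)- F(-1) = 0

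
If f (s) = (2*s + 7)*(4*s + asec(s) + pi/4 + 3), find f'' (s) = (16*s^5 - 32*s^3 - 14*s^2*sqrt(1 - 1/s^2) - 2*s*sqrt(1 - 1/s^2) + 16*s + 7*sqrt(1 - 1/s^2))/(s^5 - 2*s^3 + s)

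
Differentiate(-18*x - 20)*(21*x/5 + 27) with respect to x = -756*x/5 - 570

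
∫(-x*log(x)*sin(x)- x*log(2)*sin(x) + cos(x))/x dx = log(2*x)*cos(x) + C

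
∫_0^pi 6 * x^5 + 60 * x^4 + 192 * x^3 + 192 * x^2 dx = (-4 + (2 + pi)^2)^3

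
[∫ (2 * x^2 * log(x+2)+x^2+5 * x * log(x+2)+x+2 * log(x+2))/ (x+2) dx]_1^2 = -2*log(3) + 6*log(4)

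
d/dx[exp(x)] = exp(x)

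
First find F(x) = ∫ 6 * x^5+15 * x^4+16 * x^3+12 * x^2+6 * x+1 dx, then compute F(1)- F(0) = 16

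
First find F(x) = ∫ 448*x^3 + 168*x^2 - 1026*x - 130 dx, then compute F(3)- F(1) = 6052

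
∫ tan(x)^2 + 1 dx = tan(x) + C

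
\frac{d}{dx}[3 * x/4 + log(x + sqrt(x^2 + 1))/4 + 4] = (3*x^2 + 3*x*sqrt(x^2 + 1) + x + sqrt(x^2 + 1) + 3)/(4*x^2 + 4*x*sqrt(x^2 + 1) + 4)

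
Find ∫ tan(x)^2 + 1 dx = tan(x) + C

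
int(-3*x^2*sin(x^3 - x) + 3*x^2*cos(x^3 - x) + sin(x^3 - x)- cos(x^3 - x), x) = sqrt(2)*cos(-x^3 + x + pi/4) + C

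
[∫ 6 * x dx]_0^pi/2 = 3*pi^2/4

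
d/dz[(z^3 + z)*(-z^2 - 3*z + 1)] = -5*z^4 - 12*z^3 - 6*z + 1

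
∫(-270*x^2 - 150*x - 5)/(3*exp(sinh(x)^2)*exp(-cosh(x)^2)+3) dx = -90*E*x^3/(3 + 3*E) - 75*E*x^2/(3 + 3*E) - 5*E*x/(3 + 3*E) + C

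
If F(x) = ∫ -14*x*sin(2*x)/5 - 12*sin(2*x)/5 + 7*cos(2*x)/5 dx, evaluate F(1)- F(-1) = 14*cos(2)/5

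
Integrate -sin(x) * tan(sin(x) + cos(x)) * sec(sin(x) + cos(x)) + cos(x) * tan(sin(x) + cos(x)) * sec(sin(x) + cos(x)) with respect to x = sec(sin(x) + cos(x)) + C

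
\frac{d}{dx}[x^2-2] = 2*x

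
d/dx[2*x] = 2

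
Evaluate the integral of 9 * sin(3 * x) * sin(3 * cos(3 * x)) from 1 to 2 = cos(3*cos(6)) - cos(3*cos(3))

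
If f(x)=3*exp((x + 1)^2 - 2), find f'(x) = 6*x*exp(x^2 + 2*x - 1) + 6*exp(x^2 + 2*x - 1)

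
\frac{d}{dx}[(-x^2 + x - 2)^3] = -6*x^5 + 15*x^4 - 36*x^3 + 39*x^2 - 36*x + 12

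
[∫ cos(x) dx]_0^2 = sin(2)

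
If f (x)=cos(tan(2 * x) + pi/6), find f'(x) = -2*sin(tan(2*x) + pi/6)/cos(2*x)^2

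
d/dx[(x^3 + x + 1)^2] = 6*x^5 + 8*x^3 + 6*x^2 + 2*x + 2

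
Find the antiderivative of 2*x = x^2 + C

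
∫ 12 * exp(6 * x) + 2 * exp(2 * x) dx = 2*exp(6*x) + exp(2*x) + C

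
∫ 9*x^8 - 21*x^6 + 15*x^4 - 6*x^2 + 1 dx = x^9 - 3*x^7 + 3*x^5 - 2*x^3 + x + C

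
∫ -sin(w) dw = cos(w) + C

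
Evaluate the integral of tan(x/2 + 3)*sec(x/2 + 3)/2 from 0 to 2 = sec(4) - sec(3)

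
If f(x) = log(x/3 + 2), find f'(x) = 1/(x + 6)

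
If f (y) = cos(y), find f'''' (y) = cos(y)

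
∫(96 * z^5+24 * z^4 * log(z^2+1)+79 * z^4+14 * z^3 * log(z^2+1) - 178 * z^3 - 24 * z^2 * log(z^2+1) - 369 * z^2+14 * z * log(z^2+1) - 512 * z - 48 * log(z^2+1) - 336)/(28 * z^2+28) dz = (3*z + log(z^2 + 1))*(8*z^3 + 7*z^2 - 48*z - 112)/28 + C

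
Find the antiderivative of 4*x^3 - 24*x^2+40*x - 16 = x^4 - 8*x^3 + 20*x^2 - 16*x + C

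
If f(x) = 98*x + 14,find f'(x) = 98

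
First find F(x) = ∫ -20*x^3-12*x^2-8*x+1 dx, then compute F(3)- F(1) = -534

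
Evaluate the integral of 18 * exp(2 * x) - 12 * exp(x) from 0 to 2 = -1 + (-2 + 3*exp(2))^2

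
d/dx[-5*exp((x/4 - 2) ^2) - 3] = -5*x*exp(x^2/16 - x + 4)/8 + 5*exp(x^2/16 - x + 4)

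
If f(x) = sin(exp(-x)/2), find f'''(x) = (-4*exp(2*x)*cos(exp(-x)/2) + 6*exp(x)*sin(exp(-x)/2) + cos(exp(-x)/2))*exp(-3*x)/8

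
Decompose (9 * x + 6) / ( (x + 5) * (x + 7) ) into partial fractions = 57/(2*(x + 7)) - 39/(2*(x + 5))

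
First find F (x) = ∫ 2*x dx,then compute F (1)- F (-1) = 0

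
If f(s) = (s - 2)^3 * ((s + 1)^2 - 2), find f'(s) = 5*s^4 - 16*s^3 - 3*s^2 + 44*s - 28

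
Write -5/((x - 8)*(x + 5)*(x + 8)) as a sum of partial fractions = -5/(48*(x + 8)) + 5/(39*(x + 5)) - 5/(208*(x - 8))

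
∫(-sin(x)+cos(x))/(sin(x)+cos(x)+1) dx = log(sin(x) + cos(x) + 1) + C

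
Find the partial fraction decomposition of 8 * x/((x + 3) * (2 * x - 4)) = 12/(5*(x + 3)) + 8/(5*(x - 2))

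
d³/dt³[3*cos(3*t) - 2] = 81*sin(3*t)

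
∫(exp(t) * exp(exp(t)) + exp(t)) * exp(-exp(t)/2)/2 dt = 2*sinh(exp(t)/2) + C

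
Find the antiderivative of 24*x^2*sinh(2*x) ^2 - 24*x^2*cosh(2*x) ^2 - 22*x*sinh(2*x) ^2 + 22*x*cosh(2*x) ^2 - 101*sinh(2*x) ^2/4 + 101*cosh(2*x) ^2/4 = -8*x^3 + 11*x^2 + 101*x/4 + C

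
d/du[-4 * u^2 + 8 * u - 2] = 8 - 8*u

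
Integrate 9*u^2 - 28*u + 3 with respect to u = 3*u^3 - 14*u^2 + 3*u + C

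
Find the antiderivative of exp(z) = exp(z) + C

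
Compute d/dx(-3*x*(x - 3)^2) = -9*x^2 + 36*x - 27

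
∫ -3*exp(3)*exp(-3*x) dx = exp(3 - 3*x) + C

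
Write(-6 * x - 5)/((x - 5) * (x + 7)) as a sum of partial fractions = -37/(12*(x + 7)) - 35/(12*(x - 5))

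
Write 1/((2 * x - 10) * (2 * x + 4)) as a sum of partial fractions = -1/(28*(x + 2)) + 1/(28*(x - 5))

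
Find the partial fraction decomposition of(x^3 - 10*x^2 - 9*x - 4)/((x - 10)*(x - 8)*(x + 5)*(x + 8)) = 271/(216*(x + 8)) - 334/(585*(x + 5)) + 51/(104*(x - 8)) - 47/(270*(x - 10))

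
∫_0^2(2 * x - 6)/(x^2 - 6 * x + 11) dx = -log(11) + log(3)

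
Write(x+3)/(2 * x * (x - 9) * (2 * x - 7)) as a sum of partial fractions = -13/(77*(2*x - 7)) + 2/(33*(x - 9)) + 1/(42*x)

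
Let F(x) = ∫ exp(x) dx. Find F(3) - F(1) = -E + exp(3)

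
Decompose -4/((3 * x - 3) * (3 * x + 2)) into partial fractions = 4/(5*(3*x + 2)) - 4/(15*(x - 1))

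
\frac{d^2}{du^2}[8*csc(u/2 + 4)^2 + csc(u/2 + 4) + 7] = 12*cot(u/2 + 4)^2*csc(u/2 + 4)^2 + cot(u/2 + 4)^2*csc(u/2 + 4)/2 + 4*csc(u/2 + 4)^2 + csc(u/2 + 4)/4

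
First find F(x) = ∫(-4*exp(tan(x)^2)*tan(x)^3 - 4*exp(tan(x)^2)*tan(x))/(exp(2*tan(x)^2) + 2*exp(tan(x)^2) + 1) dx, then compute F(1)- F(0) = (1 - exp(tan(1)^2))/(1 + exp(tan(1)^2))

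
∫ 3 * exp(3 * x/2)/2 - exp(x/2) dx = (exp(x) - 2)*exp(x/2) + C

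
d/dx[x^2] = 2*x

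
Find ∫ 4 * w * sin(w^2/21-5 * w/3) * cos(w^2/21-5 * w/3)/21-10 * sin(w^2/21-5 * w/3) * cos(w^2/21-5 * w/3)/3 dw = sin(w*(w - 35)/21)^2 + C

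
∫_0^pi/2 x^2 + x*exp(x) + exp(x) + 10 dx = -5*pi^2/4 - 49/5 + (7 - 5*pi/2)^2/5 + pi^3/24 + pi*exp(pi/2)/2 + 12*pi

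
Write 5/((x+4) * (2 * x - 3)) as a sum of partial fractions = 10/(11*(2*x - 3)) - 5/(11*(x + 4))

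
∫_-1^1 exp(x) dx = E - exp(-1)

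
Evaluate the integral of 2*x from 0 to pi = pi^2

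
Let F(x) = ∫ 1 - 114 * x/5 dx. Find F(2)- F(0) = -218/5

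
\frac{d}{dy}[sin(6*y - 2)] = 6*cos(6*y - 2)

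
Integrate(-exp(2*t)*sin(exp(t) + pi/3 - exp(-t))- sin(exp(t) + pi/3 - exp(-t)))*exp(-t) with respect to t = cos(2*sinh(t) + pi/3) + C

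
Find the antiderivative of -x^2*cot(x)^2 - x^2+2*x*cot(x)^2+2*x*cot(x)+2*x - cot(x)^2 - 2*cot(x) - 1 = (x - 1)^2*cot(x) + C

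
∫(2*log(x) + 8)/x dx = (log(x) + 4)^2 + C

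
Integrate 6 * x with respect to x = 3*x^2 + C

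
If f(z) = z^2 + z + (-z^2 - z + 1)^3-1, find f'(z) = -6*z^5 - 15*z^4 + 15*z^2 + 2*z - 2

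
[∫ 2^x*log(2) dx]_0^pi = -1 + 2^pi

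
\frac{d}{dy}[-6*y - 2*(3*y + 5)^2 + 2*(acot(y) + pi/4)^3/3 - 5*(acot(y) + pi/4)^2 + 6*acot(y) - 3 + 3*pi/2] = (-288*y^3 - 528*y^2 - 288*y - 16*acot(y)^2 - 8*pi*acot(y) + 80*acot(y) - 576 - pi^2 + 20*pi)/(8*y^2 + 8)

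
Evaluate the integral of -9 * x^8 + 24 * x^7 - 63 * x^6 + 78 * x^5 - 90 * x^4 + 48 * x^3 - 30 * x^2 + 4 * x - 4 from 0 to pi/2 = (-pi^3/8 - pi + pi^2/4)^3 - pi^3/4 - 2*pi + pi^2/2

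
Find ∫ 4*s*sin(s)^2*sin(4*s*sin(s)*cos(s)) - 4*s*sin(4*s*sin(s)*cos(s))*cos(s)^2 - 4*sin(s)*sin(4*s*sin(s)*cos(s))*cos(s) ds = cos(2*s*sin(2*s)) + C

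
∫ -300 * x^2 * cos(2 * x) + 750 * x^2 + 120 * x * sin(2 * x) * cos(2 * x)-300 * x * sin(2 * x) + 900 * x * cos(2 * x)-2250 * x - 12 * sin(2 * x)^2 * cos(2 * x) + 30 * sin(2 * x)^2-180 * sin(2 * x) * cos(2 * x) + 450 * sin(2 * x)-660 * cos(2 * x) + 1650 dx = -30*x - 2*(-5*x + sin(2*x) + 7)^3 - 3*(-5*x + sin(2*x) + 7)^2 + 6*sin(2*x) + C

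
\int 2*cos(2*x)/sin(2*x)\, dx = log(sin(2*x)) + C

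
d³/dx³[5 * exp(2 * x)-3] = 40*exp(2*x)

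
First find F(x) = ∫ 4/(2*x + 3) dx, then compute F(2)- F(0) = 2*log(7/3)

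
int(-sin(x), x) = cos(x) + C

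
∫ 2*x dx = x^2 + C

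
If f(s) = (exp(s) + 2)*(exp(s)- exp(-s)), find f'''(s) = (8*exp(3*s) + 2*exp(2*s) + 2)*exp(-s)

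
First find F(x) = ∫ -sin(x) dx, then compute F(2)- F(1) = -cos(1) + cos(2)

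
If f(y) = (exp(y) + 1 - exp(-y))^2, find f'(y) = (2*exp(4*y) + 2*exp(3*y) + 2*exp(y) - 2)*exp(-2*y)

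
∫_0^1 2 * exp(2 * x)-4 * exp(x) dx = -1 + (-2 + E)^2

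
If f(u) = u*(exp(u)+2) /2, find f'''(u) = u*exp(u)/2 + 3*exp(u)/2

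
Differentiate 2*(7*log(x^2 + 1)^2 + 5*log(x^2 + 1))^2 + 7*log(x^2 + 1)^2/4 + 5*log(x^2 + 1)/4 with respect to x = (1568*x*log(x^2 + 1)^3 + 1680*x*log(x^2 + 1)^2 + 414*x*log(x^2 + 1) + 5*x)/(2*x^2 + 2)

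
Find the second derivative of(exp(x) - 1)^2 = 4*exp(2*x) - 2*exp(x)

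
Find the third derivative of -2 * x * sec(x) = 2*(x*sin(x)/cos(x) - 6*x*sin(x)/cos(x)^3 + 3 - 6/cos(x)^2)/cos(x)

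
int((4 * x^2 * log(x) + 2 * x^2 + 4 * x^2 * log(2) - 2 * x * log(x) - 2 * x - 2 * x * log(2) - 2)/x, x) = -2*(-x^2 + x + 1)*log(2*x) + C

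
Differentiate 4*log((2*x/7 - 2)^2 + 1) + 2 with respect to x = (32*x - 224)/(4*x^2 - 56*x + 245)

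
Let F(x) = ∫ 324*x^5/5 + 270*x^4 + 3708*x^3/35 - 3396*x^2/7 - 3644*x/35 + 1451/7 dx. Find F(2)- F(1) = 8354/5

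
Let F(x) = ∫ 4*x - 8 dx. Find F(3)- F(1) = 0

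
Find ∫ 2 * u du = u^2 + C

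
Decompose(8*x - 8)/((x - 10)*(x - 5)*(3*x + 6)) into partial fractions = -2/(21*(x + 2)) - 32/(105*(x - 5)) + 2/(5*(x - 10))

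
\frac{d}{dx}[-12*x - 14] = -12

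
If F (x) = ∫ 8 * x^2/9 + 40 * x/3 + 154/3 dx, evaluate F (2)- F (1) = 1982/27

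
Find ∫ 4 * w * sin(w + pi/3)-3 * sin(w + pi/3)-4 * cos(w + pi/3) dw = (3 - 4*w)*cos(w + pi/3) + C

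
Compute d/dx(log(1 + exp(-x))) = -1/(exp(x) + 1)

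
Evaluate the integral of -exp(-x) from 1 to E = -exp(-1) + exp(-E)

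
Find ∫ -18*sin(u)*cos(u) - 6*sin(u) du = (3*cos(u) + 1)^2 + C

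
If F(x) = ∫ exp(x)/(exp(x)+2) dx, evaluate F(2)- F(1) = -log(1 + E/2) + log(1 + exp(2)/2)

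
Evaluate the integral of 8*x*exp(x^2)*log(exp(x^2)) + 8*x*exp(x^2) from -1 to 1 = 0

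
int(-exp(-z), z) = exp(-z) + C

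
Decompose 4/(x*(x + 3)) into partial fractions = -4/(3*(x + 3)) + 4/(3*x)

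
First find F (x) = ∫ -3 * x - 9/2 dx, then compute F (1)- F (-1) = -9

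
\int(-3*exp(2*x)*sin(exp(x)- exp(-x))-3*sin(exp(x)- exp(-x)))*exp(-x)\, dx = 3*cos(2*sinh(x)) + C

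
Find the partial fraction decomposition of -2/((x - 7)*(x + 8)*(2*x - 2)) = -1/(135*(x + 8)) + 1/(54*(x - 1)) - 1/(90*(x - 7))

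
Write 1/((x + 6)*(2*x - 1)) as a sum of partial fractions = 2/(13*(2*x - 1)) - 1/(13*(x + 6))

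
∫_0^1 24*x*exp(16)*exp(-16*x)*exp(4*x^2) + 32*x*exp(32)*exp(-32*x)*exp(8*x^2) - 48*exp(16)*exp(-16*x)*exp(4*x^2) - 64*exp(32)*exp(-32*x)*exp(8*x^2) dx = -2*exp(32) - 3*exp(16) + 3*exp(4) + 2*exp(8)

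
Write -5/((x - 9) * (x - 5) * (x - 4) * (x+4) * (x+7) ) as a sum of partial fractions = -5/(6336*(x + 7)) + 5/(2808*(x + 4)) - 1/(88*(x - 4)) + 5/(432*(x - 5)) - 1/(832*(x - 9))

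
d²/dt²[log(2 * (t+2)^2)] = -2/(t^2 + 4*t + 4)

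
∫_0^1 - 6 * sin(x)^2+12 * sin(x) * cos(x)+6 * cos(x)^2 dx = -3*cos(2) + 3*sin(2) + 3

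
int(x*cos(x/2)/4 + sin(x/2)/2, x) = x*sin(x/2)/2 + C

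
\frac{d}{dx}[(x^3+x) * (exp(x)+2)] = x^3*exp(x) + 3*x^2*exp(x) + 6*x^2 + x*exp(x) + exp(x) + 2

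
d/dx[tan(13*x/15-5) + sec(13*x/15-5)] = 13*tan(13*x/15 - 5)^2/15 + 13*tan(13*x/15 - 5)*sec(13*x/15 - 5)/15 + 13/15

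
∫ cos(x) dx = sin(x) + C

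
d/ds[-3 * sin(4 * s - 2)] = -12*cos(4*s - 2)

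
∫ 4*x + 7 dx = 2*x^2 + 7*x + C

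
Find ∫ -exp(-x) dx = exp(-x) + C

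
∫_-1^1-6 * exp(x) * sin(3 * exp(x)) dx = -2*cos(3*exp(-1)) + 2*cos(3*E)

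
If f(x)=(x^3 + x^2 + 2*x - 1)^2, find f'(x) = 6*x^5 + 10*x^4 + 20*x^3 + 6*x^2 + 4*x - 4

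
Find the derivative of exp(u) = exp(u)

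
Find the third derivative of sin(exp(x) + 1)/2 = (-exp(2*x)*cos(exp(x) + 1) - 3*exp(x)*sin(exp(x) + 1) + cos(exp(x) + 1))*exp(x)/2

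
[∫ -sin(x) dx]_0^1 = -1 + cos(1)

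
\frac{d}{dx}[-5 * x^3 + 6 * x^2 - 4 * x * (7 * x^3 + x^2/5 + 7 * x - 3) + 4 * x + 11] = -112*x^3 - 87*x^2/5 - 44*x + 16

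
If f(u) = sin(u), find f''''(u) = sin(u)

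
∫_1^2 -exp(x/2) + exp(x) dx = -(-1 + exp(1/2))^2 + (-1 + E)^2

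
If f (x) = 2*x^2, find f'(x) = 4*x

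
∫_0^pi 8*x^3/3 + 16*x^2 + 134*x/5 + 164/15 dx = -8/3 + pi^2/15 + 4*pi/15 + 6*(2/3 + pi^2/3 + 4*pi/3)^2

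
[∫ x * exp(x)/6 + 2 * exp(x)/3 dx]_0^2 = -1/2 + 5*exp(2)/6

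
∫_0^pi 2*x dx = pi^2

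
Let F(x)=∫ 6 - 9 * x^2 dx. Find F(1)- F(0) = 3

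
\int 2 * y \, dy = y^2 + C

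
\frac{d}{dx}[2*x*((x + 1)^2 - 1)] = 6*x^2 + 8*x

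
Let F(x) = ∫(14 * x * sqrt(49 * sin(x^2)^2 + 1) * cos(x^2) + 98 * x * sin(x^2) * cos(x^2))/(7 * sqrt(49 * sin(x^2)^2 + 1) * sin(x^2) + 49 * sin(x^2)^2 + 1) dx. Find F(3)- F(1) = -log(7*sin(1) + sqrt(1 + 49*sin(1)^2)) + log(7*sin(9) + sqrt(1 + 49*sin(9)^2))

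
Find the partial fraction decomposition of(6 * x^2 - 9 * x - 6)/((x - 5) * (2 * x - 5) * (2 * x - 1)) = -1/(2*(2*x - 1)) - 9/(10*(2*x - 5)) + 11/(5*(x - 5))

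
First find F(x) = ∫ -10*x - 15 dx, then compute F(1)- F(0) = -20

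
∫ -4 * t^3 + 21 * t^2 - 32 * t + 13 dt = -t^4 + 7*t^3 - 16*t^2 + 13*t + C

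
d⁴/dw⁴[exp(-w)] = exp(-w)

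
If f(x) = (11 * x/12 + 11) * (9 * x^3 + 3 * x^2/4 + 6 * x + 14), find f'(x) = 33*x^3 + 4785*x^2/16 + 55*x/2 + 473/6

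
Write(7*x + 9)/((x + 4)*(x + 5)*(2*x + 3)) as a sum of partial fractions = -6/(35*(2*x + 3)) - 26/(7*(x + 5)) + 19/(5*(x + 4))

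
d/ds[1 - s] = -1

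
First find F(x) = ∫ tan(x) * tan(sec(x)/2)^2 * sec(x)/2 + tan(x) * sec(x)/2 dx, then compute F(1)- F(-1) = 0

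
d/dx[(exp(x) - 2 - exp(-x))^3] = (3*exp(6*x) - 12*exp(5*x) + 9*exp(4*x) + 9*exp(2*x) + 12*exp(x) + 3)*exp(-3*x)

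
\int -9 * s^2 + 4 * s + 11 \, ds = -3*s^3 + 2*s^2 + 11*s + C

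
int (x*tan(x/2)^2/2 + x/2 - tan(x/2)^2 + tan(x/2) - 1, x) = (x - 2)*tan(x/2) + C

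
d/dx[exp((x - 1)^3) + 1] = 3*x^2*exp(x^3 - 3*x^2 + 3*x - 1) - 6*x*exp(x^3 - 3*x^2 + 3*x - 1) + 3*exp(x^3 - 3*x^2 + 3*x - 1)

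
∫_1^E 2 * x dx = -1 + exp(2)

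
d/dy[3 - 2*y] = -2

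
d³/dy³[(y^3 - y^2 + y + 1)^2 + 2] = 120*y^3 - 120*y^2 + 72*y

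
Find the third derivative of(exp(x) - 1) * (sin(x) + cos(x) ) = -4*exp(x)*sin(x) - sin(x) + cos(x)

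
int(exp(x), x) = exp(x) + C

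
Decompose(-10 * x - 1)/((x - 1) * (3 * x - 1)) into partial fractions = 13/(2*(3*x - 1)) - 11/(2*(x - 1))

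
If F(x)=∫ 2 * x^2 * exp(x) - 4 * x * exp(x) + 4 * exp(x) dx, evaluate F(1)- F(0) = -12 + 6*E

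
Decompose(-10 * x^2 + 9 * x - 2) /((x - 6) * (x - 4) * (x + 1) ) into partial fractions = -3/(5*(x + 1)) + 63/(5*(x - 4)) - 22/(x - 6)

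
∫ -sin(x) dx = cos(x) + C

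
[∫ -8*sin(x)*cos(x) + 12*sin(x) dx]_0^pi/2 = 8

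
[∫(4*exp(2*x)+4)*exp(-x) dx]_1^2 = -4*E - 4*exp(-2) + 4*exp(-1) + 4*exp(2)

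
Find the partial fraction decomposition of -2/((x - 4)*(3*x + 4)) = 3/(8*(3*x + 4)) - 1/(8*(x - 4))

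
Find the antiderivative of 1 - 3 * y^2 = -y^3 + y + C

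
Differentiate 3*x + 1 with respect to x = 3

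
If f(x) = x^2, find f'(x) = 2*x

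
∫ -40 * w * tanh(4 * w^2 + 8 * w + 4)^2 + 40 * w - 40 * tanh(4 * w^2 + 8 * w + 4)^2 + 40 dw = 5*tanh(4*(w + 1)^2) + C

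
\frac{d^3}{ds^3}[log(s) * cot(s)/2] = (4*s^3*log(s)/sin(s)^2 - 6*s^3*log(s)/sin(s)^4 + 6*s^2*cos(s)/sin(s)^3 + 3*s/sin(s)^2 + 2/tan(s))/(2*s^3)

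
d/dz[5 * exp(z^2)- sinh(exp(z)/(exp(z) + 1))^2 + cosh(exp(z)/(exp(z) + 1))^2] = 10*z*exp(z^2)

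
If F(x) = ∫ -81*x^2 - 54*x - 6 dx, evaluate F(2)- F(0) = -336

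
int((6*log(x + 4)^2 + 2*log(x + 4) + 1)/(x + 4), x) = (2*log(x + 4)^2 + log(x + 4) + 1)*log(x + 4) + C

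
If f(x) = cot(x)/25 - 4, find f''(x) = 2*cos(x)/(25*sin(x)^3)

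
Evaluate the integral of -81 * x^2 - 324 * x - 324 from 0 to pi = (-3*pi - 6)^3 + 216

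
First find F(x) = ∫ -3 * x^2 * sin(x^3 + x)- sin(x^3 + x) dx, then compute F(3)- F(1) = cos(30) - cos(2)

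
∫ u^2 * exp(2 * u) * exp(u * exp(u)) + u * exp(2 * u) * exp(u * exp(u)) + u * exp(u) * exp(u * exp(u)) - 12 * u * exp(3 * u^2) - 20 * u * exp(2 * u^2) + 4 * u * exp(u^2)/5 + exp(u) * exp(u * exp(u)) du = u*exp(u*(exp(u) + 1)) - 2*exp(3*u^2) - 5*exp(2*u^2) + 2*exp(u^2)/5 + C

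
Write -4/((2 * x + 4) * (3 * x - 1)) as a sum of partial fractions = -6/(7*(3*x - 1)) + 2/(7*(x + 2))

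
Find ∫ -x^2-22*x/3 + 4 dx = -x^3/3 - 11*x^2/3 + 4*x + C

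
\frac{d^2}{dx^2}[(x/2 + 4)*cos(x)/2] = -x*cos(x)/4 - sin(x)/2 - 2*cos(x)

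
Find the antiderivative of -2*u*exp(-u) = 2*(u + 1)*exp(-u) + C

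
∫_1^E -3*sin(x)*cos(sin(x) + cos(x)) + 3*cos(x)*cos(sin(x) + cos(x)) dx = -3*sin(cos(1) + sin(1)) + 3*sin(cos(E) + sin(E))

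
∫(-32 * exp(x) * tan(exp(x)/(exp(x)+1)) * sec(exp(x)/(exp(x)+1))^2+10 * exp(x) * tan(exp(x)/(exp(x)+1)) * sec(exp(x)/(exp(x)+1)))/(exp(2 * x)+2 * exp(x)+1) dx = 2*(5 - 8*sec(exp(x)/(exp(x) + 1)))*sec(exp(x)/(exp(x) + 1)) + C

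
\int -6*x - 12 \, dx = -3*x^2 - 12*x + C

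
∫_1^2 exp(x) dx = -E + exp(2)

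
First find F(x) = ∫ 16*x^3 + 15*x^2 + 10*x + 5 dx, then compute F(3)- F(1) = 500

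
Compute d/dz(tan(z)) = cos(z)^(-2)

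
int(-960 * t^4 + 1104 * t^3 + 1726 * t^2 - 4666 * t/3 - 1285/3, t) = -192*t^5 + 276*t^4 + 1726*t^3/3 - 2333*t^2/3 - 1285*t/3 + C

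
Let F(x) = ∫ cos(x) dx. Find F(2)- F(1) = -sin(1) + sin(2)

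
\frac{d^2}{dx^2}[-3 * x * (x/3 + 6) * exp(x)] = -x^2*exp(x) - 22*x*exp(x) - 38*exp(x)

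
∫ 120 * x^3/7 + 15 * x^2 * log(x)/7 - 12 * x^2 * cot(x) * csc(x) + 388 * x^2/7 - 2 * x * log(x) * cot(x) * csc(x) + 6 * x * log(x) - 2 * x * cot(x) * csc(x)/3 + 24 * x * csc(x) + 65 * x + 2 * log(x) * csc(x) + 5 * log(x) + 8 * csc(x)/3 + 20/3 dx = x*(18*x + 3*log(x) + 1)*(5*x^2 + 21*x + 14*csc(x) + 35)/21 + C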